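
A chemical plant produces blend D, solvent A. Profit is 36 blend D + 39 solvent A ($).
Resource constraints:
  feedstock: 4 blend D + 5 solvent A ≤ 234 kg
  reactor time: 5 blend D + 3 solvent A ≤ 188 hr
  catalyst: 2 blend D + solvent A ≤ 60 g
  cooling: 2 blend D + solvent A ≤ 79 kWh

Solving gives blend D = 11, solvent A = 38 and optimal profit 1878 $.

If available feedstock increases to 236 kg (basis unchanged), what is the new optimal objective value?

Binding: feedstock and catalyst. Non-binding: reactor time (19 unused), cooling (19 unused).
Since reactor time, cooling are not tight, their duals are 0.
Dual feasibility on the basic columns requires 4·y_feedstock + 2·y_catalyst = 36, 5·y_feedstock + 1·y_catalyst = 39.
→ y_feedstock = 7 and y_catalyst = 4.
Δz = y_feedstock·Δb = 7 × (2) = 14, so new z* = 1878 + 14 = 1892.

1892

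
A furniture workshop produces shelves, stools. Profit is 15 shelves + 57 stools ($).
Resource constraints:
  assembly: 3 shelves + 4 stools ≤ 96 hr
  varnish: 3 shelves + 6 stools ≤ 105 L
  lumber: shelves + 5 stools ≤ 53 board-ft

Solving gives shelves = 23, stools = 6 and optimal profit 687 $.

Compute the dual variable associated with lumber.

Binding: varnish and lumber. Non-binding: assembly (3 unused).
Slack constraints have shadow price 0 (complementary slackness).
Dual feasibility on the basic columns requires 3·y_varnish + 1·y_lumber = 15, 6·y_varnish + 5·y_lumber = 57.
→ y_varnish = 2 and y_lumber = 9.
Shadow price of lumber = 9.

9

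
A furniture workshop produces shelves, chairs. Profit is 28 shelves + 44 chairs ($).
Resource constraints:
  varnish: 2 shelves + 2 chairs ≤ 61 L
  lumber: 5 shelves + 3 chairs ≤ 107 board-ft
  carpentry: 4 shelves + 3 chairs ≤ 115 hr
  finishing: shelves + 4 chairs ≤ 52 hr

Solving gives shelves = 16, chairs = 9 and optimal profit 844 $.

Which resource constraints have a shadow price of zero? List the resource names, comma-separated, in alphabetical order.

carpentry, varnish

varnish: 50/61 (slack 11)
lumber: 107/107 (binding)
carpentry: 91/115 (slack 24)
finishing: 52/52 (binding)
By complementary slackness, a constraint with positive slack has shadow price 0 → carpentry, varnish.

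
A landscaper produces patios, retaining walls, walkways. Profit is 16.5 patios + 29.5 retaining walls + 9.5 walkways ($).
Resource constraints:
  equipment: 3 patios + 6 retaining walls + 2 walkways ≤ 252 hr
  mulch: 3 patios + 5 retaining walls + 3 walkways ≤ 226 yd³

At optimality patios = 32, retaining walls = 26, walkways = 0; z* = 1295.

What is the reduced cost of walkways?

At the optimum: equipment uses 252 of 252 (binding); mulch uses 226 of 226 (binding).
Dual feasibility on the basic columns requires 3·y_equipment + 3·y_mulch = 16.5, 6·y_equipment + 5·y_mulch = 29.5.
Solving: y_equipment = 2, y_mulch = 3.5.
Reduced cost of walkways: c₃ − yᵀa₃ = 9.5 − (2·2 + 3.5·3) = 9.5 − 14.5 = -5.

-5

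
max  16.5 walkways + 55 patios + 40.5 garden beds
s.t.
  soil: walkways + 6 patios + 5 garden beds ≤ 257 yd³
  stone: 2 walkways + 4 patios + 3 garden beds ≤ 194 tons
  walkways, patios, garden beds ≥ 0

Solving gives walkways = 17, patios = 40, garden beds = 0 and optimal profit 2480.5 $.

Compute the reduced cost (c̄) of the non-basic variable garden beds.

-3.5

Both soil and stone are binding at x*.
From A_Bᵀ y = c: 1·y_soil + 2·y_stone = 16.5; 6·y_soil + 4·y_stone = 55.
This yields shadow prices y_soil = 5.5, y_stone = 5.5.
Reduced cost of garden beds: c₃ − yᵀa₃ = 40.5 − (5.5·5 + 5.5·3) = 40.5 − 44 = -3.5.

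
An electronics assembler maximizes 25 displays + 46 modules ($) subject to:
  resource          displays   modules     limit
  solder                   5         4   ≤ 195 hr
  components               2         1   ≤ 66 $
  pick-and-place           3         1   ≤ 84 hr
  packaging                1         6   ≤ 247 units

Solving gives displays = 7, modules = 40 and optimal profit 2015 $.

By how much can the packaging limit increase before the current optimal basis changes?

45.5

Binding constraints: solder, packaging. The basis is B = [[5,4],[1,6]] with det 26.
Per unit increase in packaging, x* moves by d = (-0.1538, 0.1923).
The basis stays optimal until displays reaches 0; allowable increase = 45.5 units.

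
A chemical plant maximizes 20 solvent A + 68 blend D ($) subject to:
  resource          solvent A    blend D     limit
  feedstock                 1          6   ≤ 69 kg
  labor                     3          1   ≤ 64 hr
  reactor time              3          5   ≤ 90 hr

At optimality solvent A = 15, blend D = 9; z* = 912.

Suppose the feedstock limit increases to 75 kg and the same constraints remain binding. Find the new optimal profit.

Check each constraint at x*: feedstock 69/69 (tight); labor 54/64 (slack 10); reactor time 90/90 (tight).
By complementary slackness, y = 0 for the non-binding constraint.
Dual feasibility on the basic columns requires 1·y_feedstock + 3·y_reactor time = 20, 6·y_feedstock + 5·y_reactor time = 68.
This yields shadow prices y_feedstock = 8, y_reactor time = 4.
Δz = y_feedstock·Δb = 8 × (6) = 48, so new z* = 912 + 48 = 960.

960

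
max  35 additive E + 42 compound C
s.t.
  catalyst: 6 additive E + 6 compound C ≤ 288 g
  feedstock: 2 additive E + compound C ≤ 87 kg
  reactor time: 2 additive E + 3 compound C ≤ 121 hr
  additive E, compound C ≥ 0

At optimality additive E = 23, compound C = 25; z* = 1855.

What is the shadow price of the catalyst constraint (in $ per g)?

Binding: catalyst and reactor time. Non-binding: feedstock (16 unused).
Slack constraints have shadow price 0 (complementary slackness).
From A_Bᵀ y = c: 6·y_catalyst + 2·y_reactor time = 35; 6·y_catalyst + 3·y_reactor time = 42.
→ y_catalyst = 3.5 and y_reactor time = 7.
Shadow price of catalyst = 3.5.

3.5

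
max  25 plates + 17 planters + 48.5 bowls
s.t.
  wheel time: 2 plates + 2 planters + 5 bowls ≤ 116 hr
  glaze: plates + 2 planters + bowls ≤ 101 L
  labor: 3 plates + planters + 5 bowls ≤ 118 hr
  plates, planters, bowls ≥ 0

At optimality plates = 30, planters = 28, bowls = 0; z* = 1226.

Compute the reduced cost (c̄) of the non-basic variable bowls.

-4

At the optimum: wheel time uses 116 of 116 (binding); glaze uses 86 of 101 (slack = 15); labor uses 118 of 118 (binding).
By complementary slackness, y = 0 for the non-binding constraint.
Dual feasibility on the basic columns requires 2·y_wheel time + 3·y_labor = 25, 2·y_wheel time + 1·y_labor = 17.
This yields shadow prices y_wheel time = 6.5, y_labor = 4.
Reduced cost of bowls: c₃ − yᵀa₃ = 48.5 − (6.5·5 + 4·5) = 48.5 − 52.5 = -4.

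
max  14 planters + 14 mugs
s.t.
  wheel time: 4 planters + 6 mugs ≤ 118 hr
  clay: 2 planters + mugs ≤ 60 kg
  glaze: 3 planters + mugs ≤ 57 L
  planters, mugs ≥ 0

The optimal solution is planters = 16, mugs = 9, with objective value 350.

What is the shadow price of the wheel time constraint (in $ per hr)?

Binding: wheel time and glaze. Non-binding: clay (19 unused).
Since clay is not tight, its dual is 0.
Dual feasibility on the basic columns requires 4·y_wheel time + 3·y_glaze = 14, 6·y_wheel time + 1·y_glaze = 14.
Solving: y_wheel time = 2, y_glaze = 2.
Shadow price of wheel time = 2.

2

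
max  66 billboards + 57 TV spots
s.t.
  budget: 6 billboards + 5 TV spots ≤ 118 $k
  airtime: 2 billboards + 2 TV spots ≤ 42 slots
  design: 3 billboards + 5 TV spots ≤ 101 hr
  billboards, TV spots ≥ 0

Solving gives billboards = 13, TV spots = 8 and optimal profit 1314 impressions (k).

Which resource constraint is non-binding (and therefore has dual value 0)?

design

budget: 118/118 (binding)
airtime: 42/42 (binding)
design: 79/101 (slack 22)
By complementary slackness, a constraint with positive slack has shadow price 0 → design.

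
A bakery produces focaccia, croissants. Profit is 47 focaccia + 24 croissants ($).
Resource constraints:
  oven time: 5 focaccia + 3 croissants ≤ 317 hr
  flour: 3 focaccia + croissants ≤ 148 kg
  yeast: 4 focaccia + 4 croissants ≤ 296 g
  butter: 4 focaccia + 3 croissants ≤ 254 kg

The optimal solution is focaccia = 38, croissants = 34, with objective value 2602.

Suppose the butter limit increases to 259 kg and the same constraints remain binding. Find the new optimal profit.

2627

Binding: flour and butter. Non-binding: oven time (25 unused), yeast (8 unused).
Since oven time, yeast are not tight, their duals are 0.
From A_Bᵀ y = c: 3·y_flour + 4·y_butter = 47; 1·y_flour + 3·y_butter = 24.
→ y_flour = 9 and y_butter = 5.
Δz = y_butter·Δb = 5 × (5) = 25, so new z* = 2602 + 25 = 2627.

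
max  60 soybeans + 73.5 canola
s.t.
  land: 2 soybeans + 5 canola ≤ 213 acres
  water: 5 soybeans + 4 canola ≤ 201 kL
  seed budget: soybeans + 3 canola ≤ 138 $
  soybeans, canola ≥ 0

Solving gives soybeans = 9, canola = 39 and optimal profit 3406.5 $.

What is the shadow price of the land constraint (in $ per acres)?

7.5

Binding: land and water. Non-binding: seed budget (12 unused).
Slack constraints have shadow price 0 (complementary slackness).
Dual feasibility on the basic columns requires 2·y_land + 5·y_water = 60, 5·y_land + 4·y_water = 73.5.
→ y_land = 7.5 and y_water = 9.
Shadow price of land = 7.5.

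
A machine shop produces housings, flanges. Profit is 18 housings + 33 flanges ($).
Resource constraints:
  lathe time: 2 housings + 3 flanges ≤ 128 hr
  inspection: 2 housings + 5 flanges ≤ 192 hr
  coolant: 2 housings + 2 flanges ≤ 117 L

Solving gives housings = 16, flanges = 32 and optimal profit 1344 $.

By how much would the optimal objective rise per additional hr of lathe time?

6

Check each constraint at x*: lathe time 128/128 (tight); inspection 192/192 (tight); coolant 96/117 (slack 21).
Slack constraints have shadow price 0 (complementary slackness).
Dual feasibility on the basic columns requires 2·y_lathe time + 2·y_inspection = 18, 3·y_lathe time + 5·y_inspection = 33.
Solving: y_lathe time = 6, y_inspection = 3.
Shadow price of lathe time = 6.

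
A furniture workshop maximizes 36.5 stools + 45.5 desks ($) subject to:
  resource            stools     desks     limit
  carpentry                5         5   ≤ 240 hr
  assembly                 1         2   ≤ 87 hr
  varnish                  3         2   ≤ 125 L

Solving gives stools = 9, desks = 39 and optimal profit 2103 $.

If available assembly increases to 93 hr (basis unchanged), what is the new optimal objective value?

2157

Check each constraint at x*: carpentry 240/240 (tight); assembly 87/87 (tight); varnish 105/125 (slack 20).
Since varnish is not tight, its dual is 0.
Dual feasibility on the basic columns requires 5·y_carpentry + 1·y_assembly = 36.5, 5·y_carpentry + 2·y_assembly = 45.5.
→ y_carpentry = 5.5 and y_assembly = 9.
Δz = y_assembly·Δb = 9 × (6) = 54, so new z* = 2103 + 54 = 2157.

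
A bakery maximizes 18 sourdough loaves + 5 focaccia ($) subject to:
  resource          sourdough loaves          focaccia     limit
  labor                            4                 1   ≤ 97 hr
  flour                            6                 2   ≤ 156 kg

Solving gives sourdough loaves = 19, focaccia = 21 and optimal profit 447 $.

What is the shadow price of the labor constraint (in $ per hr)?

3

At the optimum: labor uses 97 of 97 (binding); flour uses 156 of 156 (binding).
From A_Bᵀ y = c: 4·y_labor + 6·y_flour = 18; 1·y_labor + 2·y_flour = 5.
Solving: y_labor = 3, y_flour = 1.
Shadow price of labor = 3.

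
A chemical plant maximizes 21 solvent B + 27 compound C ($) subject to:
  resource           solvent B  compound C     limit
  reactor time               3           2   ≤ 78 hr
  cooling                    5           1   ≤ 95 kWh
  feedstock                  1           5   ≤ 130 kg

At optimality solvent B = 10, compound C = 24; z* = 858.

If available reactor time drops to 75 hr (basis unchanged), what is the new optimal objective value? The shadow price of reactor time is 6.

840

Δb = -3, so new z* = 858 + (6)·(-3) = 858 − 18 = 840.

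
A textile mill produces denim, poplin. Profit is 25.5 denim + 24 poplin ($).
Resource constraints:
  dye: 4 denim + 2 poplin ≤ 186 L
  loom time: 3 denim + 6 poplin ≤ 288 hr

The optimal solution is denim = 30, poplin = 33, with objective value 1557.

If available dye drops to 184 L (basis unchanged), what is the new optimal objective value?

Both dye and loom time are binding at x*.
From A_Bᵀ y = c: 4·y_dye + 3·y_loom time = 25.5; 2·y_dye + 6·y_loom time = 24.
Solving: y_dye = 4.5, y_loom time = 2.5.
Δz = y_dye·Δb = 4.5 × (-2) = -9, so new z* = 1557 − 9 = 1548.

1548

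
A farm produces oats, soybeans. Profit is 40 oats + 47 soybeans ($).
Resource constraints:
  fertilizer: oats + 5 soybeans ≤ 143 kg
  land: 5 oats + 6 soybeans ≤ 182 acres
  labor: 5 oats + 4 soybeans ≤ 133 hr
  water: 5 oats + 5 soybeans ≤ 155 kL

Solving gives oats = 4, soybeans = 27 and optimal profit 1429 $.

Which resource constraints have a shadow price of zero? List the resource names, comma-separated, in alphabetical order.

fertilizer: 139/143 (slack 4)
land: 182/182 (binding)
labor: 128/133 (slack 5)
water: 155/155 (binding)
By complementary slackness, a constraint with positive slack has shadow price 0 → fertilizer, labor.

fertilizer, labor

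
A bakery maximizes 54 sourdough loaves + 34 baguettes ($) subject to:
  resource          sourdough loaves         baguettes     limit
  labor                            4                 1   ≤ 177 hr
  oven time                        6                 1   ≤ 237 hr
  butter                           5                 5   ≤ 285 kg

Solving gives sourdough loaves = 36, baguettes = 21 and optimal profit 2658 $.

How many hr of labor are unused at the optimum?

labor used = 4·36 + 1·21 = 165; slack = 177 − 165 = 12.

12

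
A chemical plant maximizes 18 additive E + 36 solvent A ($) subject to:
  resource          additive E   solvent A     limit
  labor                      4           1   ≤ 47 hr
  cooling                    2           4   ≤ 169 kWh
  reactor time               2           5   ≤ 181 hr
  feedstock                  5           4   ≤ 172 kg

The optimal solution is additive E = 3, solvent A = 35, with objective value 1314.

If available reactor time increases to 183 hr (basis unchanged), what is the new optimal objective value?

1328

At the optimum: labor uses 47 of 47 (binding); cooling uses 146 of 169 (slack = 23); reactor time uses 181 of 181 (binding); feedstock uses 155 of 172 (slack = 17).
Since cooling, feedstock are not tight, their duals are 0.
Dual feasibility on the basic columns requires 4·y_labor + 2·y_reactor time = 18, 1·y_labor + 5·y_reactor time = 36.
Solving: y_labor = 1, y_reactor time = 7.
Δz = y_reactor time·Δb = 7 × (2) = 14, so new z* = 1314 + 14 = 1328.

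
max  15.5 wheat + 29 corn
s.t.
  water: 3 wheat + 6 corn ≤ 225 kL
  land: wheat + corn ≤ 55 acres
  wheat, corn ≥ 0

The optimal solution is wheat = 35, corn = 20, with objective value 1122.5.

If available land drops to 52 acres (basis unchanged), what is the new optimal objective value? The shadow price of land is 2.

Δb = -3, so new z* = 1122.5 + (2)·(-3) = 1122.5 − 6 = 1116.5.

1116.5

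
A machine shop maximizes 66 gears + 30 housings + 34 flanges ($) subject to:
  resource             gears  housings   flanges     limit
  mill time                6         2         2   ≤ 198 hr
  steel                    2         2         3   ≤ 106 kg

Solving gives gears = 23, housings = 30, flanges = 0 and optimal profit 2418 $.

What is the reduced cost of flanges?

Check each constraint at x*: mill time 198/198 (tight); steel 106/106 (tight).
From A_Bᵀ y = c: 6·y_mill time + 2·y_steel = 66; 2·y_mill time + 2·y_steel = 30.
This yields shadow prices y_mill time = 9, y_steel = 6.
Reduced cost of flanges: c₃ − yᵀa₃ = 34 − (9·2 + 6·3) = 34 − 36 = -2.

-2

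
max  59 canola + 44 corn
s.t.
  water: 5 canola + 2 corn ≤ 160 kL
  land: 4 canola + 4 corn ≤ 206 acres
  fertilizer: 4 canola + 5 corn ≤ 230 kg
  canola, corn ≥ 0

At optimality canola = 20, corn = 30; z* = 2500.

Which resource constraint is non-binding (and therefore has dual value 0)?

land

water: 160/160 (binding)
land: 200/206 (slack 6)
fertilizer: 230/230 (binding)
By complementary slackness, a constraint with positive slack has shadow price 0 → land.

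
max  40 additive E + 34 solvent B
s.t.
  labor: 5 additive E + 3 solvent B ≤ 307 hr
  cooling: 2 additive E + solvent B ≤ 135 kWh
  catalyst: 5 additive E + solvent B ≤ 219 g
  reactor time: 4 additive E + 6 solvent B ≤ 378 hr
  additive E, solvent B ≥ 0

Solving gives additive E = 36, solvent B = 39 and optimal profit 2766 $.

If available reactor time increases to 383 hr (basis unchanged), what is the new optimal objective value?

2791

Binding: catalyst and reactor time. Non-binding: labor (10 unused), cooling (24 unused).
By complementary slackness, y = 0 for the non-binding constraints.
The binding rows give the dual system: 5·y_catalyst + 4·y_reactor time = 40 and 1·y_catalyst + 6·y_reactor time = 34.
→ y_catalyst = 4 and y_reactor time = 5.
Δz = y_reactor time·Δb = 5 × (5) = 25, so new z* = 2766 + 25 = 2791.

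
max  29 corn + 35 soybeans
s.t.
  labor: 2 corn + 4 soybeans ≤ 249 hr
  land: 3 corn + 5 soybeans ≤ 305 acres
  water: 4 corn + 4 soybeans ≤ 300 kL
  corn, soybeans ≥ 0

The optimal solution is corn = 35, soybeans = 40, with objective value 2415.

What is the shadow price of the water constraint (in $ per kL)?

5

At the optimum: labor uses 230 of 249 (slack = 19); land uses 305 of 305 (binding); water uses 300 of 300 (binding).
Since labor is not tight, its dual is 0.
The binding rows give the dual system: 3·y_land + 4·y_water = 29 and 5·y_land + 4·y_water = 35.
This yields shadow prices y_land = 3, y_water = 5.
Shadow price of water = 5.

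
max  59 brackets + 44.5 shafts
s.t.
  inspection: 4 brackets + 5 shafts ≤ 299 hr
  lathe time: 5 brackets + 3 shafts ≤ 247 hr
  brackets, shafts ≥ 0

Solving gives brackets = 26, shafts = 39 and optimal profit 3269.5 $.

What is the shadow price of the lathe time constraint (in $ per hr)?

Check each constraint at x*: inspection 299/299 (tight); lathe time 247/247 (tight).
Dual feasibility on the basic columns requires 4·y_inspection + 5·y_lathe time = 59, 5·y_inspection + 3·y_lathe time = 44.5.
Solving: y_inspection = 3.5, y_lathe time = 9.
Shadow price of lathe time = 9.

9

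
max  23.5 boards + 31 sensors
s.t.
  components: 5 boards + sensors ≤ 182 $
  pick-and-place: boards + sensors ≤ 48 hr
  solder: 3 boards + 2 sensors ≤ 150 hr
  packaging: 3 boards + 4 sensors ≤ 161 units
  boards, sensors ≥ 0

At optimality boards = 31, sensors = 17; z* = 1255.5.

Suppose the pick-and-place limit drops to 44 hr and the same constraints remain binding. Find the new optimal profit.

1251.5

Check each constraint at x*: components 172/182 (slack 10); pick-and-place 48/48 (tight); solder 127/150 (slack 23); packaging 161/161 (tight).
Slack constraints have shadow price 0 (complementary slackness).
The binding rows give the dual system: 1·y_pick-and-place + 3·y_packaging = 23.5 and 1·y_pick-and-place + 4·y_packaging = 31.
This yields shadow prices y_pick-and-place = 1, y_packaging = 7.5.
Δz = y_pick-and-place·Δb = 1 × (-4) = -4, so new z* = 1255.5 − 4 = 1251.5.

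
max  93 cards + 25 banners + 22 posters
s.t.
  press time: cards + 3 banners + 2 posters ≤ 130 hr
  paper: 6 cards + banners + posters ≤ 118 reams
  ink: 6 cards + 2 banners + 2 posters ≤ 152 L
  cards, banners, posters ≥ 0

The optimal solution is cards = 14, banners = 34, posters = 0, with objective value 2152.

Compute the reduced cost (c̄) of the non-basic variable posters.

Check each constraint at x*: press time 116/130 (slack 14); paper 118/118 (tight); ink 152/152 (tight).
Slack constraints have shadow price 0 (complementary slackness).
The binding rows give the dual system: 6·y_paper + 6·y_ink = 93 and 1·y_paper + 2·y_ink = 25.
Solving: y_paper = 6, y_ink = 9.5.
Reduced cost of posters: c₃ − yᵀa₃ = 22 − (6·1 + 9.5·2) = 22 − 25 = -3.

-3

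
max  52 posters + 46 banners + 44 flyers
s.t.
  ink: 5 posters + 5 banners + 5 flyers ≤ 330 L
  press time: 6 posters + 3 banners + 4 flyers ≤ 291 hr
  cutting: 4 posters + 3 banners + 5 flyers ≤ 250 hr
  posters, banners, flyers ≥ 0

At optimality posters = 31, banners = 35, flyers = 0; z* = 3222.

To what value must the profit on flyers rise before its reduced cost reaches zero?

Check each constraint at x*: ink 330/330 (tight); press time 291/291 (tight); cutting 229/250 (slack 21).
Since cutting is not tight, its dual is 0.
From A_Bᵀ y = c: 5·y_ink + 6·y_press time = 52; 5·y_ink + 3·y_press time = 46.
This yields shadow prices y_ink = 8, y_press time = 2.
flyers enters the basis when its profit ≥ yᵀa₃ = 8·5 + 2·4 = 48.

48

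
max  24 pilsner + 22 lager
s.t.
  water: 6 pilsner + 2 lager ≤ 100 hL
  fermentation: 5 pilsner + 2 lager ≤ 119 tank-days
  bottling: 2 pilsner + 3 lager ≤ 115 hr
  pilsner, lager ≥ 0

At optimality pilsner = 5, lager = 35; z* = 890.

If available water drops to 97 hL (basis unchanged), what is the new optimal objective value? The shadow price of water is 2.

884

Δb = -3, so new z* = 890 + (2)·(-3) = 890 − 6 = 884.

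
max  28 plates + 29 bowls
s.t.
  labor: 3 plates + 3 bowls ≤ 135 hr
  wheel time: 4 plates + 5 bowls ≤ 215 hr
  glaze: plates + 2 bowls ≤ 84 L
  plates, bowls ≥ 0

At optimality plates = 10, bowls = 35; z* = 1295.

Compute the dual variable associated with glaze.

At the optimum: labor uses 135 of 135 (binding); wheel time uses 215 of 215 (binding); glaze uses 80 of 84 (slack = 4).
Slack constraints have shadow price 0 (complementary slackness).
From A_Bᵀ y = c: 3·y_labor + 4·y_wheel time = 28; 3·y_labor + 5·y_wheel time = 29.
Solving: y_labor = 8, y_wheel time = 1.
Shadow price of glaze = 0.

0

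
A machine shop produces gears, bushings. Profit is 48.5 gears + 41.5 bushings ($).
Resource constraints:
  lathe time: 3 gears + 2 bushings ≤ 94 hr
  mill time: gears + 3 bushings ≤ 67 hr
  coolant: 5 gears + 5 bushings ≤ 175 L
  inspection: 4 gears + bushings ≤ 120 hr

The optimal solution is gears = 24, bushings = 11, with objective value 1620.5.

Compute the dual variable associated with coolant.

5.5

Check each constraint at x*: lathe time 94/94 (tight); mill time 57/67 (slack 10); coolant 175/175 (tight); inspection 107/120 (slack 13).
By complementary slackness, y = 0 for the non-binding constraints.
From A_Bᵀ y = c: 3·y_lathe time + 5·y_coolant = 48.5; 2·y_lathe time + 5·y_coolant = 41.5.
This yields shadow prices y_lathe time = 7, y_coolant = 5.5.
Shadow price of coolant = 5.5.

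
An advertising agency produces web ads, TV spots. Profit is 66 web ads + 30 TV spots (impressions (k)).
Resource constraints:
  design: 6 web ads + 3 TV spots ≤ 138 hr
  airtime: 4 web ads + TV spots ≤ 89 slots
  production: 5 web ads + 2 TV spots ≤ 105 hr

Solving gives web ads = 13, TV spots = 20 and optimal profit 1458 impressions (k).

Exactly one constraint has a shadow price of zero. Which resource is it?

design: 138/138 (binding)
airtime: 72/89 (slack 17)
production: 105/105 (binding)
By complementary slackness, a constraint with positive slack has shadow price 0 → airtime.

airtime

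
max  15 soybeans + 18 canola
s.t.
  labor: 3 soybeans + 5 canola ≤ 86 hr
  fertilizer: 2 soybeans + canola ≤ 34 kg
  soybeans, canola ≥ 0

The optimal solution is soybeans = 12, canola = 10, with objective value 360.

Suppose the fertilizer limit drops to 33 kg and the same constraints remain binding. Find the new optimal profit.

357

Both labor and fertilizer are binding at x*.
From A_Bᵀ y = c: 3·y_labor + 2·y_fertilizer = 15; 5·y_labor + 1·y_fertilizer = 18.
→ y_labor = 3 and y_fertilizer = 3.
Δz = y_fertilizer·Δb = 3 × (-1) = -3, so new z* = 360 − 3 = 357.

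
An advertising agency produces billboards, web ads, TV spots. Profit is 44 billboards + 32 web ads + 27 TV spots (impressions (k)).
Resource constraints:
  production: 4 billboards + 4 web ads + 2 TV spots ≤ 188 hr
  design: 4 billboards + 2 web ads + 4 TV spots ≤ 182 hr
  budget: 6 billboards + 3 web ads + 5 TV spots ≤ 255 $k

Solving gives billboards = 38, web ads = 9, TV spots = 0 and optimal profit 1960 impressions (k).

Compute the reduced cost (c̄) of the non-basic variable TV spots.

-3

At the optimum: production uses 188 of 188 (binding); design uses 170 of 182 (slack = 12); budget uses 255 of 255 (binding).
Slack constraints have shadow price 0 (complementary slackness).
From A_Bᵀ y = c: 4·y_production + 6·y_budget = 44; 4·y_production + 3·y_budget = 32.
→ y_production = 5 and y_budget = 4.
Reduced cost of TV spots: c₃ − yᵀa₃ = 27 − (5·2 + 4·5) = 27 − 30 = -3.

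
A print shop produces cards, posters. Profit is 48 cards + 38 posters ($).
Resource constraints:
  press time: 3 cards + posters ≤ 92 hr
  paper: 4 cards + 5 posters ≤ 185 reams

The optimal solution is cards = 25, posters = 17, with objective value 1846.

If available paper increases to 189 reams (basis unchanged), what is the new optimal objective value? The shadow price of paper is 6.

1870

Δb = 4, so new z* = 1846 + (6)·(4) = 1846 + 24 = 1870.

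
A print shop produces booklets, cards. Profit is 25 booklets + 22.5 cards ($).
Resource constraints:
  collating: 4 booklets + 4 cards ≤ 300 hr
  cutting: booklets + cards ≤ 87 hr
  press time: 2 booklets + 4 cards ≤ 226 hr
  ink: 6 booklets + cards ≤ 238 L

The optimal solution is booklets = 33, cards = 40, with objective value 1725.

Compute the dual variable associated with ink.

At the optimum: collating uses 292 of 300 (slack = 8); cutting uses 73 of 87 (slack = 14); press time uses 226 of 226 (binding); ink uses 238 of 238 (binding).
Slack constraints have shadow price 0 (complementary slackness).
The binding rows give the dual system: 2·y_press time + 6·y_ink = 25 and 4·y_press time + 1·y_ink = 22.5.
This yields shadow prices y_press time = 5, y_ink = 2.5.
Shadow price of ink = 2.5.

2.5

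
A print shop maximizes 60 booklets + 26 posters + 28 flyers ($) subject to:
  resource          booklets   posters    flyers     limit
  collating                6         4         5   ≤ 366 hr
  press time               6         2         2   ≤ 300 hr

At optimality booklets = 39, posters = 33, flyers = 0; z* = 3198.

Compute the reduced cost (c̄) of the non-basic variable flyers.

-1

Both collating and press time are binding at x*.
The binding rows give the dual system: 6·y_collating + 6·y_press time = 60 and 4·y_collating + 2·y_press time = 26.
This yields shadow prices y_collating = 3, y_press time = 7.
Reduced cost of flyers: c₃ − yᵀa₃ = 28 − (3·5 + 7·2) = 28 − 29 = -1.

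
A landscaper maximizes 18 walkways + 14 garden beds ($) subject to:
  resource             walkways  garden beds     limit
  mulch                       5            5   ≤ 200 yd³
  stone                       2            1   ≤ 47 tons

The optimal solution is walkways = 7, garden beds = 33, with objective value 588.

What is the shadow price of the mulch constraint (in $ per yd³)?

Check each constraint at x*: mulch 200/200 (tight); stone 47/47 (tight).
From A_Bᵀ y = c: 5·y_mulch + 2·y_stone = 18; 5·y_mulch + 1·y_stone = 14.
Solving: y_mulch = 2, y_stone = 4.
Shadow price of mulch = 2.

2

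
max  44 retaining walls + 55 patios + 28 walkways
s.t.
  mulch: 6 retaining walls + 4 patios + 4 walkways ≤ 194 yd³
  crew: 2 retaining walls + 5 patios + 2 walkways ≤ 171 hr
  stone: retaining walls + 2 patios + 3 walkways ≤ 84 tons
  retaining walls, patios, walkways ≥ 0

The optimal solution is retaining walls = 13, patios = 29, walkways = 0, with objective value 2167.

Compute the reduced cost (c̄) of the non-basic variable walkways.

-6

Binding: mulch and crew. Non-binding: stone (13 unused).
By complementary slackness, y = 0 for the non-binding constraint.
Dual feasibility on the basic columns requires 6·y_mulch + 2·y_crew = 44, 4·y_mulch + 5·y_crew = 55.
→ y_mulch = 5 and y_crew = 7.
Reduced cost of walkways: c₃ − yᵀa₃ = 28 − (5·4 + 7·2) = 28 − 34 = -6.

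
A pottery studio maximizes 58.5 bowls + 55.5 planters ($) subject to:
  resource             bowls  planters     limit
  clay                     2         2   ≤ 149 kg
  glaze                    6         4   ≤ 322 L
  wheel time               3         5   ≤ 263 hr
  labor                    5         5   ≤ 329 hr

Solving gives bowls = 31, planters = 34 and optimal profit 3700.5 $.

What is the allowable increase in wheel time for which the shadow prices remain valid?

7.2

Binding constraints: glaze, wheel time. The basis is B = [[6,4],[3,5]] with det 18.
Per unit increase in wheel time, x* moves by d = (-0.2222, 0.3333).
The basis stays optimal until labor becomes binding; allowable increase = 7.2 hr.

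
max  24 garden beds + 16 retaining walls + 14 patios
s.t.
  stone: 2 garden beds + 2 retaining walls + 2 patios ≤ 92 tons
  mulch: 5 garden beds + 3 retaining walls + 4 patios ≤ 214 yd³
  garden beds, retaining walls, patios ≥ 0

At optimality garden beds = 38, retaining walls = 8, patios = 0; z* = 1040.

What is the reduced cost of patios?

-6

Both stone and mulch are binding at x*.
Dual feasibility on the basic columns requires 2·y_stone + 5·y_mulch = 24, 2·y_stone + 3·y_mulch = 16.
→ y_stone = 2 and y_mulch = 4.
Reduced cost of patios: c₃ − yᵀa₃ = 14 − (2·2 + 4·4) = 14 − 20 = -6.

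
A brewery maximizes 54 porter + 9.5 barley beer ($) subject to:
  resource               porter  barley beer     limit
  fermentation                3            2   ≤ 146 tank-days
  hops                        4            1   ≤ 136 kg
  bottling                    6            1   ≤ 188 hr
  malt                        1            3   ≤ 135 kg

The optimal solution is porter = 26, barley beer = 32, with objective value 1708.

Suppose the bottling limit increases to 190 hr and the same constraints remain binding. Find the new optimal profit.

1724

Check each constraint at x*: fermentation 142/146 (slack 4); hops 136/136 (tight); bottling 188/188 (tight); malt 122/135 (slack 13).
Since fermentation, malt are not tight, their duals are 0.
From A_Bᵀ y = c: 4·y_hops + 6·y_bottling = 54; 1·y_hops + 1·y_bottling = 9.5.
Solving: y_hops = 1.5, y_bottling = 8.
Δz = y_bottling·Δb = 8 × (2) = 16, so new z* = 1708 + 16 = 1724.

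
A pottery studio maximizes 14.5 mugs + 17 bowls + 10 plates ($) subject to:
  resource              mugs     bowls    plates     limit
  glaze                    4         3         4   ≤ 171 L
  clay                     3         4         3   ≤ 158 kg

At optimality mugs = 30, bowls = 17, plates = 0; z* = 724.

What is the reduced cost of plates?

At the optimum: glaze uses 171 of 171 (binding); clay uses 158 of 158 (binding).
From A_Bᵀ y = c: 4·y_glaze + 3·y_clay = 14.5; 3·y_glaze + 4·y_clay = 17.
→ y_glaze = 1 and y_clay = 3.5.
Reduced cost of plates: c₃ − yᵀa₃ = 10 − (1·4 + 3.5·3) = 10 − 14.5 = -4.5.

-4.5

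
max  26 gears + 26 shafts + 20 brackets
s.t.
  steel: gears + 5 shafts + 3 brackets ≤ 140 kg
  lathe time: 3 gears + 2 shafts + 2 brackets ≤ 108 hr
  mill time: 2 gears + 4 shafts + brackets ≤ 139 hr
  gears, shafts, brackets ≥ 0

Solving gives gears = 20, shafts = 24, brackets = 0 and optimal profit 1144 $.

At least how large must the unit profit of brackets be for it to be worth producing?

22

At the optimum: steel uses 140 of 140 (binding); lathe time uses 108 of 108 (binding); mill time uses 136 of 139 (slack = 3).
Since mill time is not tight, its dual is 0.
Dual feasibility on the basic columns requires 1·y_steel + 3·y_lathe time = 26, 5·y_steel + 2·y_lathe time = 26.
Solving: y_steel = 2, y_lathe time = 8.
brackets enters the basis when its profit ≥ yᵀa₃ = 2·3 + 8·2 = 22.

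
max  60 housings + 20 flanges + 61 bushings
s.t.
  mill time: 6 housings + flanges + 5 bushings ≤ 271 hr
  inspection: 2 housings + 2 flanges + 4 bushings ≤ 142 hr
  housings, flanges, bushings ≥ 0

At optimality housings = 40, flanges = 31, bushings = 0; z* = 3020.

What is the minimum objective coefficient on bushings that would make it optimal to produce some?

Both mill time and inspection are binding at x*.
From A_Bᵀ y = c: 6·y_mill time + 2·y_inspection = 60; 1·y_mill time + 2·y_inspection = 20.
→ y_mill time = 8 and y_inspection = 6.
bushings enters the basis when its profit ≥ yᵀa₃ = 8·5 + 6·4 = 64.

64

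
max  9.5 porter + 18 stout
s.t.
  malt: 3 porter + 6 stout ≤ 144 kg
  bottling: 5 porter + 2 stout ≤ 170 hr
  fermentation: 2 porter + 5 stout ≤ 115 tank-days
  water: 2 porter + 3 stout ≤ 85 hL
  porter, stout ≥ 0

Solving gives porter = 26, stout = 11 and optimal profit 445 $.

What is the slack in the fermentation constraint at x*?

fermentation used = 2·26 + 5·11 = 107; slack = 115 − 107 = 8.

8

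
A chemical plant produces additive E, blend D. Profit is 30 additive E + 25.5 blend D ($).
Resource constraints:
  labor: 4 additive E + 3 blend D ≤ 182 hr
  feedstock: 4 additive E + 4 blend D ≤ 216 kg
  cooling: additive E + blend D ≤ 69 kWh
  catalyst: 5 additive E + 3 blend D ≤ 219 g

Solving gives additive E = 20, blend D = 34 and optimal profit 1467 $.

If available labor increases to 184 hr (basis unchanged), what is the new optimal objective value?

Binding: labor and feedstock. Non-binding: cooling (15 unused), catalyst (17 unused).
By complementary slackness, y = 0 for the non-binding constraints.
Dual feasibility on the basic columns requires 4·y_labor + 4·y_feedstock = 30, 3·y_labor + 4·y_feedstock = 25.5.
→ y_labor = 4.5 and y_feedstock = 3.
Δz = y_labor·Δb = 4.5 × (2) = 9, so new z* = 1467 + 9 = 1476.

1476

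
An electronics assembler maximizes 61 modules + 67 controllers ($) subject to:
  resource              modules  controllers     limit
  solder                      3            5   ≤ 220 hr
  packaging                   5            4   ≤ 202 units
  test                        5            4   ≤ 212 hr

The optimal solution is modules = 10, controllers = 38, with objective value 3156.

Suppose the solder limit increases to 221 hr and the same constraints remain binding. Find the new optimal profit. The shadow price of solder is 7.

3163

Δb = 1, so new z* = 3156 + (7)·(1) = 3156 + 7 = 3163.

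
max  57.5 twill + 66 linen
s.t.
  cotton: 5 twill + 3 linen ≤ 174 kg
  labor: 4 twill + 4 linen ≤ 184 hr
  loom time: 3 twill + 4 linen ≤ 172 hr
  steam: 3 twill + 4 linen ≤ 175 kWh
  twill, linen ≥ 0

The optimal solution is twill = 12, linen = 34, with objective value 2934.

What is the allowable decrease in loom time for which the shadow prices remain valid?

6

Binding constraints: labor, loom time. The basis is B = [[4,4],[3,4]] with det 4.
Per unit decrease in loom time, x* moves by d = (1, -1).
The basis stays optimal until cotton becomes binding; allowable decrease = 6 hr.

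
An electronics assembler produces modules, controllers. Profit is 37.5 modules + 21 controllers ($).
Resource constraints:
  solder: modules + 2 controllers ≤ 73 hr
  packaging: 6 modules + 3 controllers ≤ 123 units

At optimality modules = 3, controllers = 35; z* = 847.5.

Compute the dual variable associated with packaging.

6

At the optimum: solder uses 73 of 73 (binding); packaging uses 123 of 123 (binding).
Dual feasibility on the basic columns requires 1·y_solder + 6·y_packaging = 37.5, 2·y_solder + 3·y_packaging = 21.
→ y_solder = 1.5 and y_packaging = 6.
Shadow price of packaging = 6.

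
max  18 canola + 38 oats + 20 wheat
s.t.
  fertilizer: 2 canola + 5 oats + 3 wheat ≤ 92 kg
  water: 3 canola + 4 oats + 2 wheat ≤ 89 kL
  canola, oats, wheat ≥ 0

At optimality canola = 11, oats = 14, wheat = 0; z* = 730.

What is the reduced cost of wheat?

-2

Check each constraint at x*: fertilizer 92/92 (tight); water 89/89 (tight).
Dual feasibility on the basic columns requires 2·y_fertilizer + 3·y_water = 18, 5·y_fertilizer + 4·y_water = 38.
→ y_fertilizer = 6 and y_water = 2.
Reduced cost of wheat: c₃ − yᵀa₃ = 20 − (6·3 + 2·2) = 20 − 22 = -2.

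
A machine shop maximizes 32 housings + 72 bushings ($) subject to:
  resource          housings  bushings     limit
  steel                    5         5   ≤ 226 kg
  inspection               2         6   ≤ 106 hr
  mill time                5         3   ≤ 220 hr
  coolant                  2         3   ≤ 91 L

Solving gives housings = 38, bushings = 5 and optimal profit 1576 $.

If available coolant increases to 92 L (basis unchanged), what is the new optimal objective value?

1584

Check each constraint at x*: steel 215/226 (slack 11); inspection 106/106 (tight); mill time 205/220 (slack 15); coolant 91/91 (tight).
By complementary slackness, y = 0 for the non-binding constraints.
From A_Bᵀ y = c: 2·y_inspection + 2·y_coolant = 32; 6·y_inspection + 3·y_coolant = 72.
This yields shadow prices y_inspection = 8, y_coolant = 8.
Δz = y_coolant·Δb = 8 × (1) = 8, so new z* = 1576 + 8 = 1584.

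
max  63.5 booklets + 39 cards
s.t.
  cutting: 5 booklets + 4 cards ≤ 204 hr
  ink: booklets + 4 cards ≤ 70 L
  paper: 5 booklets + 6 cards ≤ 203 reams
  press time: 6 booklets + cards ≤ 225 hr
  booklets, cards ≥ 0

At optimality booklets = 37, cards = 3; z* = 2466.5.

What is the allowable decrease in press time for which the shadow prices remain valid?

Binding constraints: paper, press time. The basis is B = [[5,6],[6,1]] with det -31.
Per unit decrease in press time, x* moves by d = (-0.1935, 0.1613).
The basis stays optimal until ink becomes binding; allowable decrease = 46.5 hr.

46.5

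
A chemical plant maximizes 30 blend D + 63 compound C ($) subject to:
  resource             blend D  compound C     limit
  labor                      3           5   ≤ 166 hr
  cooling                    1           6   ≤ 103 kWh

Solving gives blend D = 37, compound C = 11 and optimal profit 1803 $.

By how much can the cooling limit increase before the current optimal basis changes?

96.2

Binding constraints: labor, cooling. The basis is B = [[3,5],[1,6]] with det 13.
Per unit increase in cooling, x* moves by d = (-0.3846, 0.2308).
The basis stays optimal until blend D reaches 0; allowable increase = 96.2 kWh.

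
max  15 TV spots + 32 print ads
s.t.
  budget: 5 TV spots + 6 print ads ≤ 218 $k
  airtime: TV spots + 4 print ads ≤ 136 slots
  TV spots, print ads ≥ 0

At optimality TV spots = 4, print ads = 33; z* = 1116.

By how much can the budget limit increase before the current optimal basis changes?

Binding constraints: budget, airtime. The basis is B = [[5,6],[1,4]] with det 14.
Per unit increase in budget, x* moves by d = (0.2857, -0.0714).
The basis stays optimal until print ads reaches 0; allowable increase = 462 $k.

462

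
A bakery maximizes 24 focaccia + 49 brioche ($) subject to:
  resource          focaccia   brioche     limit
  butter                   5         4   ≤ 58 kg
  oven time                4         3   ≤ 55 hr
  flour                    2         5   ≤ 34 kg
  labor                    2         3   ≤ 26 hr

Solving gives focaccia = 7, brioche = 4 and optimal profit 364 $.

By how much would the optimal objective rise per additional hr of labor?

5.5

Binding: flour and labor. Non-binding: butter (7 unused), oven time (15 unused).
By complementary slackness, y = 0 for the non-binding constraints.
The binding rows give the dual system: 2·y_flour + 2·y_labor = 24 and 5·y_flour + 3·y_labor = 49.
→ y_flour = 6.5 and y_labor = 5.5.
Shadow price of labor = 5.5.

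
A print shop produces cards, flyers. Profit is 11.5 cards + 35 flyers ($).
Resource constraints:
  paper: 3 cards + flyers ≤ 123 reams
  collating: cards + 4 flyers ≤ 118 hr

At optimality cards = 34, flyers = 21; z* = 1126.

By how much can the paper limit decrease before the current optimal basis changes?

93.5

Binding constraints: paper, collating. The basis is B = [[3,1],[1,4]] with det 11.
Per unit decrease in paper, x* moves by d = (-0.3636, 0.0909).
The basis stays optimal until cards reaches 0; allowable decrease = 93.5 reams.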